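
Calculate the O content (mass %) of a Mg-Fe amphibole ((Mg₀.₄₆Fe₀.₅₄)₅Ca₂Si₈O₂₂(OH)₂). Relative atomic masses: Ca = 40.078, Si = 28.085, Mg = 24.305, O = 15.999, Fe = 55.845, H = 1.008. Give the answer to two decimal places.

42.78 mass %

Molar mass of (Mg₀.₄₆Fe₀.₅₄)₅Ca₂Si₈O₂₂(OH)₂: 2.30·24.305 + 2.70·55.845 + 2·40.078 + 8·28.085 + 24·15.999 + 2·1.008 = 897.511 g/mol.
Mass of O per formula unit: 24 × 15.999 = 383.976 g.
Weight fraction O = 383.976 / 897.511 = 0.4278.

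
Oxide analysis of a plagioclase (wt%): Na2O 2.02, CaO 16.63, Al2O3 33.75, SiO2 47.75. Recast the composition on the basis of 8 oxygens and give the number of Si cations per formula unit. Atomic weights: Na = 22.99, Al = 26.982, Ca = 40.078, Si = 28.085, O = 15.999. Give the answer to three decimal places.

Na2O (M=61.979): mol = 0.03259; Na = 0.06518, O = 0.03259.
CaO (M=56.077): mol = 0.29656; Ca = 0.29656, O = 0.29656.
Al2O3 (M=101.961): mol = 0.33101; Al = 0.66202, O = 0.99303.
SiO2 (M=60.083): mol = 0.79473; Si = 0.79473, O = 1.58946.
ΣO = 2.91164; factor = 8/ΣO = 2.74759.
Si apfu = 0.79473 × 2.74759 = 2.184.

2.184 Si apfu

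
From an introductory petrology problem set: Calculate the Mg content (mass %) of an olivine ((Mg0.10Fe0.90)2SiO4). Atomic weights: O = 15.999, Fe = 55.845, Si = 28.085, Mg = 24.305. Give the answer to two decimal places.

M((Mg0.10Fe0.90)2SiO4) = 197.463 g/mol.
Mg contributes 0.20 × 24.305 = 4.861 g per mole.
4.861/197.463 = 0.0246 → 2.46%.

2.46 mass %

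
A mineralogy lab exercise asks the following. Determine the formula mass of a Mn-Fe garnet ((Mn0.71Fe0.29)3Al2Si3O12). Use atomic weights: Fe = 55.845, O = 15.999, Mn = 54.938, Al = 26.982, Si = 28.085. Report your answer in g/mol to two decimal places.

The formula mass is the sum 2.13(54.938) + 0.87(55.845) + 2(26.982) + 3(28.085) + 12(15.999).

495.81 g/mol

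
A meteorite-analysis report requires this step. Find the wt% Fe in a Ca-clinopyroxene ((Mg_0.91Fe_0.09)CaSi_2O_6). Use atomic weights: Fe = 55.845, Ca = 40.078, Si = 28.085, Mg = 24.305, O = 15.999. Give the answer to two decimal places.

Formula mass = 0.91·24.305 + 0.09·55.845 + 1·40.078 + 2·28.085 + 6·15.999 = 219.386 g/mol, of which 5.026 g is Fe.
So Fe makes up 5.026/219.386 = 0.0229 of the mass, i.e. 2.29%.

2.29 weight percent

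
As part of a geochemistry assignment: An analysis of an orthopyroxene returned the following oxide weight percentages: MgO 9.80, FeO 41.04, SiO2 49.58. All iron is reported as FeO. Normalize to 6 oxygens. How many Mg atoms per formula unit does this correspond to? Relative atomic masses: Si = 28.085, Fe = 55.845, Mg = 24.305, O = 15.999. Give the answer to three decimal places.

9.80 wt% MgO ÷ 40.304 g/mol = 0.24315 mol, giving 0.24315 Mg and 0.24315 O.
41.04 wt% FeO ÷ 71.844 g/mol = 0.57124 mol, giving 0.57124 Fe and 0.57124 O.
49.58 wt% SiO2 ÷ 60.083 g/mol = 0.82519 mol, giving 0.82519 Si and 1.65038 O.
Oxygen sums to 2.46477; scaling by 6/2.46477 = 2.43430 puts the formula on 6 O.
Mg: 0.24315 × 2.43430 = 0.592 atoms per formula unit.

0.592 Mg apfu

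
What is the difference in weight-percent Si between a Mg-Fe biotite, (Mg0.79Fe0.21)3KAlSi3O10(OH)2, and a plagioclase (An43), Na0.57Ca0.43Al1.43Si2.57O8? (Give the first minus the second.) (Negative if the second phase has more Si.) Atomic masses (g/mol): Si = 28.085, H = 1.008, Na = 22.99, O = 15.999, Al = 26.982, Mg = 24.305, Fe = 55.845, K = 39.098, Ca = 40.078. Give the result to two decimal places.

-7.55 percentage points

M((Mg0.79Fe0.21)3KAlSi3O10(OH)2) = 437.124 g/mol, so wt% Si = 84.255/437.124 × 100 = 19.27%.
M(Na0.57Ca0.43Al1.43Si2.57O8) = 269.093 g/mol, so wt% Si = 72.178/269.093 × 100 = 26.82%.
19.27 − 26.82 = -7.55 pp.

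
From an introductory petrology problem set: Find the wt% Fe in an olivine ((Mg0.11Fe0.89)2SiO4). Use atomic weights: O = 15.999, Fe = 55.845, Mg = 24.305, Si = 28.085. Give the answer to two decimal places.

50.50 weight percent

Molar mass of (Mg0.11Fe0.89)2SiO4: 0.22*24.305 + 1.78*55.845 + 1*28.085 + 4*15.999 = 196.832 g/mol.
Mass of Fe per formula unit: 1.78 × 55.845 = 99.404 g.
Weight fraction Fe = 99.404 / 196.832 = 0.5050.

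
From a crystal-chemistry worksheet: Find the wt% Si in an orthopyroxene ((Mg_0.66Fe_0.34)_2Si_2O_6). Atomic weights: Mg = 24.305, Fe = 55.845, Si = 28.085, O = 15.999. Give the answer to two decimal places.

25.28 mass %

M((Mg_0.66Fe_0.34)_2Si_2O_6) = 222.221 g/mol.
Si contributes 2 × 28.085 = 56.170 g per mole.
56.170/222.221 = 0.2528 → 25.28%.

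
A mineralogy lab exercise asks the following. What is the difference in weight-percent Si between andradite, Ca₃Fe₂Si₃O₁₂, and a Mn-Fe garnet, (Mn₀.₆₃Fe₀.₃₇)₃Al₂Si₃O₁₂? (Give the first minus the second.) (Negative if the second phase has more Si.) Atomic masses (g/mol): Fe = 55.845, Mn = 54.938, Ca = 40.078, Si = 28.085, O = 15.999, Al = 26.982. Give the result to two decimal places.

M(Ca₃Fe₂Si₃O₁₂) = 508.167 g/mol, so wt% Si = 84.255/508.167 × 100 = 16.58%.
M((Mn₀.₆₃Fe₀.₃₇)₃Al₂Si₃O₁₂) = 496.028 g/mol, so wt% Si = 84.255/496.028 × 100 = 16.99%.
16.58 − 16.99 = -0.41 pp.

-0.41 percentage points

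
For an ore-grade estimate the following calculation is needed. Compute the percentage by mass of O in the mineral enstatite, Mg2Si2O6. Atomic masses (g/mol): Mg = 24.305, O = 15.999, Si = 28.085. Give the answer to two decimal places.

47.81 mass %

Molar mass of Mg2Si2O6: 2*24.305 + 2*28.085 + 6*15.999 = 200.774 g/mol.
Mass of O per formula unit: 6 × 15.999 = 95.994 g.
Weight fraction O = 95.994 / 200.774 = 0.4781.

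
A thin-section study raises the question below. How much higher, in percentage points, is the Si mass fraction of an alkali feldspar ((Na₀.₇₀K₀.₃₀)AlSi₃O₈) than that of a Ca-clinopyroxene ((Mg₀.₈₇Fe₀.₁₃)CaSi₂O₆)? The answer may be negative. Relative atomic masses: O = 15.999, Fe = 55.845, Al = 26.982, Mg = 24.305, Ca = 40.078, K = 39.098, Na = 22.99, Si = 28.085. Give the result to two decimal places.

6.09 percentage points

M((Na₀.₇₀K₀.₃₀)AlSi₃O₈) = 267.051 g/mol, so wt% Si = 84.255/267.051 × 100 = 31.55%.
M((Mg₀.₈₇Fe₀.₁₃)CaSi₂O₆) = 220.647 g/mol, so wt% Si = 56.170/220.647 × 100 = 25.46%.
31.55 − 25.46 = 6.09 pp.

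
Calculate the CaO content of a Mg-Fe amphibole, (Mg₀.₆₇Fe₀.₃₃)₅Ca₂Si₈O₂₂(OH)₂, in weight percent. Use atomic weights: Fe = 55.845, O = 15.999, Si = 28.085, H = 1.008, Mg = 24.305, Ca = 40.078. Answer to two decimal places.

Molar mass of (Mg₀.₆₇Fe₀.₃₃)₅Ca₂Si₈O₂₂(OH)₂ = 3.35*24.305 + 1.65*55.845 + 2*40.078 + 8*28.085 + 24*15.999 + 2*1.008 = 864.394 g/mol.
Each formula unit contains 2 Ca, equivalent to 2/1 = 2.0000 mol CaO.
M(CaO) = 1×40.078 + 1×15.999 = 56.077 g/mol.
Mass of CaO per formula unit = 2.0000 × 56.077 = 112.154 g.
CaO wt% = 112.154 / 864.394 × 100 = 12.97%.

12.97 wt%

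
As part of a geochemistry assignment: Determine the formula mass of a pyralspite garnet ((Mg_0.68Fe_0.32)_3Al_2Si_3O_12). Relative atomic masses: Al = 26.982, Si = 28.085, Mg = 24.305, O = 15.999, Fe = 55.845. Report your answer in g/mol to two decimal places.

M = 2.04×24.305 + 0.96×55.845 + 2×26.982 + 3×28.085 + 12×15.999

433.40 g/mol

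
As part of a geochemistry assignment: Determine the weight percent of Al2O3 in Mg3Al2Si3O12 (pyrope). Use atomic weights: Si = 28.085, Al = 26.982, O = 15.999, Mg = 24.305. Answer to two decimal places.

25.29 wt%

Molar mass of Mg3Al2Si3O12 = 3×24.305 + 2×26.982 + 3×28.085 + 12×15.999 = 403.122 g/mol.
Each formula unit contains 2 Al, equivalent to 2/2 = 1.0000 mol Al2O3.
M(Al2O3) = 2×26.982 + 3×15.999 = 101.961 g/mol.
Mass of Al2O3 per formula unit = 1.0000 × 101.961 = 101.961 g.
Al2O3 wt% = 101.961 / 403.122 × 100 = 25.29%.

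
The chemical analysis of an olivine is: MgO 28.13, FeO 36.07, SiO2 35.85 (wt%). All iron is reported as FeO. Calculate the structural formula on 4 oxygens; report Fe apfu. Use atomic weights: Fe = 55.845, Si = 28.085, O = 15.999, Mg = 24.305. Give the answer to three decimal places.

28.13 wt% MgO ÷ 40.304 g/mol = 0.69795 mol, giving 0.69795 Mg and 0.69795 O.
36.07 wt% FeO ÷ 71.844 g/mol = 0.50206 mol, giving 0.50206 Fe and 0.50206 O.
35.85 wt% SiO2 ÷ 60.083 g/mol = 0.59667 mol, giving 0.59667 Si and 1.19334 O.
Oxygen sums to 2.39335; scaling by 4/2.39335 = 1.67130 puts the formula on 4 O.
Fe: 0.50206 × 1.67130 = 0.839 atoms per formula unit.

0.839 Fe apfu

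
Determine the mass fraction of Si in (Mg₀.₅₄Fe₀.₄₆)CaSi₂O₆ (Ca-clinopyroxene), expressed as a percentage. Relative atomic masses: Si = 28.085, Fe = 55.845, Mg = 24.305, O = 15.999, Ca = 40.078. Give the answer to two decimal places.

24.31 wt%

Formula mass = 0.54*24.305 + 0.46*55.845 + 1*40.078 + 2*28.085 + 6*15.999 = 231.055 g/mol, of which 56.170 g is Si.
So Si makes up 56.170/231.055 = 0.2431 of the mass, i.e. 24.31%.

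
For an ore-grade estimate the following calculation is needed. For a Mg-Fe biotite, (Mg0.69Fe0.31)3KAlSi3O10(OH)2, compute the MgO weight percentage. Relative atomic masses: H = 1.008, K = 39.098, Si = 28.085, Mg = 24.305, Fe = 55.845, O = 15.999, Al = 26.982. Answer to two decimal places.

18.68 wt%

Formula mass = 446.586 g/mol.
2.07 Mg → 2.0700 mol MgO per formula unit; M(MgO) = 40.304, so MgO mass = 83.429 g.
83.429/446.586 × 100 = 18.68 wt%.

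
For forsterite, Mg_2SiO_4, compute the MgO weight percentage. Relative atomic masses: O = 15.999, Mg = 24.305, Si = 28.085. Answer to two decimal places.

57.29 wt%

Molar mass of Mg_2SiO_4 = 2·24.305 + 1·28.085 + 4·15.999 = 140.691 g/mol.
Each formula unit contains 2 Mg, equivalent to 2/1 = 2.0000 mol MgO.
M(MgO) = 1×24.305 + 1×15.999 = 40.304 g/mol.
Mass of MgO per formula unit = 2.0000 × 40.304 = 80.608 g.
MgO wt% = 80.608 / 140.691 × 100 = 57.29%.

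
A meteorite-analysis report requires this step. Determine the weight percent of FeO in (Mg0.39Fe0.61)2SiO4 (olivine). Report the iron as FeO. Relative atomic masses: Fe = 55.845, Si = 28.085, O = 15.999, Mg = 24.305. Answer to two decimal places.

Formula mass = 179.170 g/mol.
1.22 Fe → 1.2200 mol FeO per formula unit; M(FeO) = 71.844, so FeO mass = 87.650 g.
87.650/179.170 × 100 = 48.92 wt%.

48.92 wt%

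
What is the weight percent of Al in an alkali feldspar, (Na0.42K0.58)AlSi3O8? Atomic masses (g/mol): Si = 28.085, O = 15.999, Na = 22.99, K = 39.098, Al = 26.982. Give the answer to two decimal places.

Formula mass = 0.42*22.99 + 0.58*39.098 + 1*26.982 + 3*28.085 + 8*15.999 = 271.562 g/mol, of which 26.982 g is Al.
So Al makes up 26.982/271.562 = 0.0994 of the mass, i.e. 9.94%.

9.94 weight percent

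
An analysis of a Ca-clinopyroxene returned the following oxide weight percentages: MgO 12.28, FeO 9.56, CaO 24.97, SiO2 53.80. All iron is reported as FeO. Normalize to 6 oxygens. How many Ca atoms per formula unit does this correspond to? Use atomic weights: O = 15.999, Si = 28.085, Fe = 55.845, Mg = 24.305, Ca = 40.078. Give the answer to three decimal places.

0.999 Ca apfu

12.28 wt% MgO ÷ 40.304 g/mol = 0.30468 mol, giving 0.30468 Mg and 0.30468 O.
9.56 wt% FeO ÷ 71.844 g/mol = 0.13307 mol, giving 0.13307 Fe and 0.13307 O.
24.97 wt% CaO ÷ 56.077 g/mol = 0.44528 mol, giving 0.44528 Ca and 0.44528 O.
53.80 wt% SiO2 ÷ 60.083 g/mol = 0.89543 mol, giving 0.89543 Si and 1.79086 O.
Oxygen sums to 2.67389; scaling by 6/2.67389 = 2.24392 puts the formula on 6 O.
Ca: 0.44528 × 2.24392 = 0.999 atoms per formula unit.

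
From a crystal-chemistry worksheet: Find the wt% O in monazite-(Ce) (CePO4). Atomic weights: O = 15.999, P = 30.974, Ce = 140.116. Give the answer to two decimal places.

27.22 mass %

M(CePO4) = 235.086 g/mol.
O contributes 4 × 15.999 = 63.996 g per mole.
63.996/235.086 = 0.2722 → 27.22%.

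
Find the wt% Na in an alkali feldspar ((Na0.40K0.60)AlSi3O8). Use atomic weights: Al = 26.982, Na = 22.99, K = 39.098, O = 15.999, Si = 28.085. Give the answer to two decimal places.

3.38 mass %

Molar mass of (Na0.40K0.60)AlSi3O8: 0.40*22.99 + 0.60*39.098 + 1*26.982 + 3*28.085 + 8*15.999 = 271.884 g/mol.
Mass of Na per formula unit: 0.40 × 22.99 = 9.196 g.
Weight fraction Na = 9.196 / 271.884 = 0.0338.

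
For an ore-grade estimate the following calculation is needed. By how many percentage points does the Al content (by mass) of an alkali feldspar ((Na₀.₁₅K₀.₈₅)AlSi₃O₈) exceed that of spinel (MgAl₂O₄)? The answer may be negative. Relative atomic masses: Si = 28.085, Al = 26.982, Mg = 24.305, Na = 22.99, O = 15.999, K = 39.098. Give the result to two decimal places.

-28.15 percentage points

M((Na₀.₁₅K₀.₈₅)AlSi₃O₈) = 275.911 g/mol, so wt% Al = 26.982/275.911 × 100 = 9.78%.
M(MgAl₂O₄) = 142.265 g/mol, so wt% Al = 53.964/142.265 × 100 = 37.93%.
9.78 − 37.93 = -28.15 pp.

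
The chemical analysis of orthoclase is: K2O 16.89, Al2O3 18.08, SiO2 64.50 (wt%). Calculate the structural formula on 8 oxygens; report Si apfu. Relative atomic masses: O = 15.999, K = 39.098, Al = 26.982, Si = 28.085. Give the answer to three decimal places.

3.005 Si apfu

K2O: 16.89/94.195 = 0.17931 mol → 0.35862 mol K, 0.17931 mol O.
Al2O3: 18.08/101.961 = 0.17732 mol → 0.35464 mol Al, 0.53196 mol O.
SiO2: 64.50/60.083 = 1.07351 mol → 1.07351 mol Si, 2.14702 mol O.
Total oxygen = 2.85829 mol. Normalization factor = 8/2.85829 = 2.79888.
Si per 8 O = 1.07351 × 2.79888 = 3.005.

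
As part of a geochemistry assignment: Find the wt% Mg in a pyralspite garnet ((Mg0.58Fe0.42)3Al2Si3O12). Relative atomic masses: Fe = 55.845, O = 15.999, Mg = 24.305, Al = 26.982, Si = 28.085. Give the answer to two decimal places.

Formula mass = 1.74·24.305 + 1.26·55.845 + 2·26.982 + 3·28.085 + 12·15.999 = 442.862 g/mol, of which 42.291 g is Mg.
So Mg makes up 42.291/442.862 = 0.0955 of the mass, i.e. 9.55%.

9.55 mass %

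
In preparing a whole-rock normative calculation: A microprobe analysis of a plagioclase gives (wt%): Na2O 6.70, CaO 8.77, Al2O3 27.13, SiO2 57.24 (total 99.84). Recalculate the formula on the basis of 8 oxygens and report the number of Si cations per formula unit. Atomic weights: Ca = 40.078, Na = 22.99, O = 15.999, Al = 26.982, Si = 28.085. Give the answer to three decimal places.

2.568 Si apfu

6.70 wt% Na2O ÷ 61.979 g/mol = 0.10810 mol, giving 0.21620 Na and 0.10810 O.
8.77 wt% CaO ÷ 56.077 g/mol = 0.15639 mol, giving 0.15639 Ca and 0.15639 O.
27.13 wt% Al2O3 ÷ 101.961 g/mol = 0.26608 mol, giving 0.53216 Al and 0.79824 O.
57.24 wt% SiO2 ÷ 60.083 g/mol = 0.95268 mol, giving 0.95268 Si and 1.90536 O.
Oxygen sums to 2.96809; scaling by 8/2.96809 = 2.69534 puts the formula on 8 O.
Si: 0.95268 × 2.69534 = 2.568 atoms per formula unit.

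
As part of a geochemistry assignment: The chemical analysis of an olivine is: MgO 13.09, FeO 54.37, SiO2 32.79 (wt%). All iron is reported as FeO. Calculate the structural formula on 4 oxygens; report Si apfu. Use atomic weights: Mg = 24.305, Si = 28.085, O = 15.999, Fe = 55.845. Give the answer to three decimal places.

MgO: 13.09/40.304 = 0.32478 mol → 0.32478 mol Mg, 0.32478 mol O.
FeO: 54.37/71.844 = 0.75678 mol → 0.75678 mol Fe, 0.75678 mol O.
SiO2: 32.79/60.083 = 0.54575 mol → 0.54575 mol Si, 1.09150 mol O.
Total oxygen = 2.17306 mol. Normalization factor = 4/2.17306 = 1.84072.
Si per 4 O = 0.54575 × 1.84072 = 1.005.

1.005 Si apfu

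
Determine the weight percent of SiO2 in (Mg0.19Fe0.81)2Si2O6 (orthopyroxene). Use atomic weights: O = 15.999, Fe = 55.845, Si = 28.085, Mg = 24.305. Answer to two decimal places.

M((Mg0.19Fe0.81)2Si2O6) = 251.869 g/mol; M(SiO2) = 60.083 g/mol.
Moles SiO2 per formula unit = 2 Si ÷ 1 = 2.0000.
SiO2 fraction = (2.0000 × 60.083) / 251.869 = 120.166/251.869 = 0.4771.

47.71 wt%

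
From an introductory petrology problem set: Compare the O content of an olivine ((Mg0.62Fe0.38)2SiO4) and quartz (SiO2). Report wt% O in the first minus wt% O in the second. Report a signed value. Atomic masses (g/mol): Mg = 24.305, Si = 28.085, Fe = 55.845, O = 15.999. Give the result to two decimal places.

-14.39 percentage points

M((Mg0.62Fe0.38)2SiO4) = 164.661 g/mol, so wt% O = 63.996/164.661 × 100 = 38.87%.
M(SiO2) = 60.083 g/mol, so wt% O = 31.998/60.083 × 100 = 53.26%.
38.87 − 53.26 = -14.39 pp.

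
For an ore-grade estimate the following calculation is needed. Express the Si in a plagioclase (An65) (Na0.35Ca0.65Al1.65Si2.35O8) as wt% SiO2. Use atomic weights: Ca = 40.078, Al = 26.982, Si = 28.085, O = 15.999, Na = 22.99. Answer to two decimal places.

51.79 wt%

Molar mass of Na0.35Ca0.65Al1.65Si2.35O8 = 0.35*22.99 + 0.65*40.078 + 1.65*26.982 + 2.35*28.085 + 8*15.999 = 272.609 g/mol.
Each formula unit contains 2.35 Si, equivalent to 2.35/1 = 2.3500 mol SiO2.
M(SiO2) = 1×28.085 + 2×15.999 = 60.083 g/mol.
Mass of SiO2 per formula unit = 2.3500 × 60.083 = 141.195 g.
SiO2 wt% = 141.195 / 272.609 × 100 = 51.79%.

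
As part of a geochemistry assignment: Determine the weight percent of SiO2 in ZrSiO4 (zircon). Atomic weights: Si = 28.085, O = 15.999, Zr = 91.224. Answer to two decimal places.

M(ZrSiO4) = 183.305 g/mol; M(SiO2) = 60.083 g/mol.
Moles SiO2 per formula unit = 1 Si ÷ 1 = 1.0000.
SiO2 fraction = (1.0000 × 60.083) / 183.305 = 60.083/183.305 = 0.3278.

32.78 wt%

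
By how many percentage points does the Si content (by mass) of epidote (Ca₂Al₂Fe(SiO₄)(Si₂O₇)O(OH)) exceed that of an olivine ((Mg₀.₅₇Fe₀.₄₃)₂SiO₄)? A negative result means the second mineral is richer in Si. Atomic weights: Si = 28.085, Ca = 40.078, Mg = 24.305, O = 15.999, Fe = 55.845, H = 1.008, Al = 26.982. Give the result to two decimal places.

First mineral: 84.255 g Si in 483.215 g formula = 17.44 wt% Si.
Second mineral: 28.085 g Si in 167.815 g formula = 16.74 wt% Si.
17.44% − 16.74% gives a difference of 0.70 percentage points.

0.70 percentage points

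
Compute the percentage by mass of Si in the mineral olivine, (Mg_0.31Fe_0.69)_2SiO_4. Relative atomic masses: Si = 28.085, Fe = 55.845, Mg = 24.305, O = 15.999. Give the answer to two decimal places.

15.25 weight percent

Formula mass = 0.62*24.305 + 1.38*55.845 + 1*28.085 + 4*15.999 = 184.216 g/mol, of which 28.085 g is Si.
So Si makes up 28.085/184.216 = 0.1525 of the mass, i.e. 15.25%.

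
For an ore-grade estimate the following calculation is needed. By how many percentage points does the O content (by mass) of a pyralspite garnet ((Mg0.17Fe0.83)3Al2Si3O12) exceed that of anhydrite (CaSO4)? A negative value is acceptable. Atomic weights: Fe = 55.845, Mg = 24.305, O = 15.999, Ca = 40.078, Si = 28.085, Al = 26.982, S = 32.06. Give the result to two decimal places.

-7.15 percentage points

First mineral: 191.988 g O in 481.657 g formula = 39.86 wt% O.
Second mineral: 63.996 g O in 136.134 g formula = 47.01 wt% O.
39.86% − 47.01% gives a difference of -7.15 percentage points.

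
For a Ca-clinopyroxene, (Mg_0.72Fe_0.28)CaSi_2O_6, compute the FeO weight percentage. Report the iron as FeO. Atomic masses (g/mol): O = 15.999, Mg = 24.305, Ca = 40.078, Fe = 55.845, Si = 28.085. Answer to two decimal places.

8.93 wt%

Formula mass = 225.378 g/mol.
0.28 Fe → 0.2800 mol FeO per formula unit; M(FeO) = 71.844, so FeO mass = 20.116 g.
20.116/225.378 × 100 = 8.93 wt%.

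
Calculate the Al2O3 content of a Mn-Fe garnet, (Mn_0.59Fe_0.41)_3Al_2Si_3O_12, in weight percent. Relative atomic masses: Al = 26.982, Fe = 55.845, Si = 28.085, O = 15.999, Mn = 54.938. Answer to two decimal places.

M((Mn_0.59Fe_0.41)_3Al_2Si_3O_12) = 496.137 g/mol; M(Al2O3) = 101.961 g/mol.
Moles Al2O3 per formula unit = 2 Al ÷ 2 = 1.0000.
Al2O3 fraction = (1.0000 × 101.961) / 496.137 = 101.961/496.137 = 0.2055.

20.55 wt%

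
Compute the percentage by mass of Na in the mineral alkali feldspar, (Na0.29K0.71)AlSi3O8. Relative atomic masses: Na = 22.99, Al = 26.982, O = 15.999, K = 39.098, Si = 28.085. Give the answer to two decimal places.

M((Na0.29K0.71)AlSi3O8) = 273.656 g/mol.
Na contributes 0.29 × 22.99 = 6.667 g per mole.
6.667/273.656 = 0.0244 → 2.44%.

2.44 mass %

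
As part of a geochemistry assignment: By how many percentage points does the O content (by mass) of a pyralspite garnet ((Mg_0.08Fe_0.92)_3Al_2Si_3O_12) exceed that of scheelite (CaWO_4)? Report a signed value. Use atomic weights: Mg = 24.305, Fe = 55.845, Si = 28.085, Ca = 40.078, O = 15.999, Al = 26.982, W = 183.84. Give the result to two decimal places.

16.94 percentage points

M((Mg_0.08Fe_0.92)_3Al_2Si_3O_12) = 490.172 g/mol, so wt% O = 191.988/490.172 × 100 = 39.17%.
M(CaWO_4) = 287.914 g/mol, so wt% O = 63.996/287.914 × 100 = 22.23%.
39.17 − 22.23 = 16.94 pp.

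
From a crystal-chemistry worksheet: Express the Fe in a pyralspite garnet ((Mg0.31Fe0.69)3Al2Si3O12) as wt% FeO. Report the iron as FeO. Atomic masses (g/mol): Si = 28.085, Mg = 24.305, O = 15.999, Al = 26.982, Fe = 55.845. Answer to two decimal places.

31.75 wt%

Formula mass = 468.410 g/mol.
2.07 Fe → 2.0700 mol FeO per formula unit; M(FeO) = 71.844, so FeO mass = 148.717 g.
148.717/468.410 × 100 = 31.75 wt%.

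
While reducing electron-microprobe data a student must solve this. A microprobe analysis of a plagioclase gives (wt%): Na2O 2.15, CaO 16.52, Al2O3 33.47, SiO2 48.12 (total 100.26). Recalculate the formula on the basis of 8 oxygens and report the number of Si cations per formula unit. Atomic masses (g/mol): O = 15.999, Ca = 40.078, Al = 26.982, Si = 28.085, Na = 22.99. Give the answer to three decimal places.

Na2O: 2.15/61.979 = 0.03469 mol → 0.06938 mol Na, 0.03469 mol O.
CaO: 16.52/56.077 = 0.29459 mol → 0.29459 mol Ca, 0.29459 mol O.
Al2O3: 33.47/101.961 = 0.32826 mol → 0.65652 mol Al, 0.98478 mol O.
SiO2: 48.12/60.083 = 0.80089 mol → 0.80089 mol Si, 1.60178 mol O.
Total oxygen = 2.91584 mol. Normalization factor = 8/2.91584 = 2.74363.
Si per 8 O = 0.80089 × 2.74363 = 2.197.

2.197 Si apfu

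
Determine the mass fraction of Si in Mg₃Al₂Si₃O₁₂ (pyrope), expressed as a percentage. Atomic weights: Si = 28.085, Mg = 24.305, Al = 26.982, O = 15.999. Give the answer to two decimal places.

Formula mass = 3·24.305 + 2·26.982 + 3·28.085 + 12·15.999 = 403.122 g/mol, of which 84.255 g is Si.
So Si makes up 84.255/403.122 = 0.2090 of the mass, i.e. 20.90%.

20.90 mass %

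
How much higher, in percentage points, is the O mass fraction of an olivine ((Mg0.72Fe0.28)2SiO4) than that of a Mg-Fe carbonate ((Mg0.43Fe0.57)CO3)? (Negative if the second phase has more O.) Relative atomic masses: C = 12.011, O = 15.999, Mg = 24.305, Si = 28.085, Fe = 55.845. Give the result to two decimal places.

O in (Mg0.72Fe0.28)2SiO4: molar mass 158.353 g/mol; 4×15.999 = 63.996 g → 40.41 wt%.
O in (Mg0.43Fe0.57)CO3: molar mass 102.291 g/mol; 3×15.999 = 47.997 g → 46.92 wt%.
Difference = 40.41 − 46.92 = -6.51 percentage points.

-6.51 percentage points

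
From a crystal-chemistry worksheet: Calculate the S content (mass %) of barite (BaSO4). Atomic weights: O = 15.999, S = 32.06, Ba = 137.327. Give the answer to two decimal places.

Molar mass of BaSO4: 1×137.327 + 1×32.06 + 4×15.999 = 233.383 g/mol.
Mass of S per formula unit: 1 × 32.06 = 32.060 g.
Weight fraction S = 32.060 / 233.383 = 0.1374.

13.74 mass %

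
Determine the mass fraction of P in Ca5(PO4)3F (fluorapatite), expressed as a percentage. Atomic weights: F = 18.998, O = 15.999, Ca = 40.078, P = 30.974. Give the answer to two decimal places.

18.43 mass %

Molar mass of Ca5(PO4)3F: 5×40.078 + 3×30.974 + 12×15.999 + 1×18.998 = 504.298 g/mol.
Mass of P per formula unit: 3 × 30.974 = 92.922 g.
Weight fraction P = 92.922 / 504.298 = 0.1843.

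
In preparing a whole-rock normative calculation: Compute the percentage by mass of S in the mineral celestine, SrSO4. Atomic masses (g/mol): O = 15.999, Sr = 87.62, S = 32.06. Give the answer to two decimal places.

Molar mass of SrSO4: 1·87.62 + 1·32.06 + 4·15.999 = 183.676 g/mol.
Mass of S per formula unit: 1 × 32.06 = 32.060 g.
Weight fraction S = 32.060 / 183.676 = 0.1745.

17.45 wt%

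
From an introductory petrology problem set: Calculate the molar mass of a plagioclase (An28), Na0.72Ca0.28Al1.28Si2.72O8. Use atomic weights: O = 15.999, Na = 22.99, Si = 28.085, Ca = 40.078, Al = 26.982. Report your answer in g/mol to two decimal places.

266.69 g/mol

Na: 0.72 × 22.99 = 16.5528
Ca: 0.28 × 40.078 = 11.2218
Al: 1.28 × 26.982 = 34.5370
Si: 2.72 × 28.085 = 76.3912
O: 8 × 15.999 = 127.9920
Summing the contributions gives the formula mass.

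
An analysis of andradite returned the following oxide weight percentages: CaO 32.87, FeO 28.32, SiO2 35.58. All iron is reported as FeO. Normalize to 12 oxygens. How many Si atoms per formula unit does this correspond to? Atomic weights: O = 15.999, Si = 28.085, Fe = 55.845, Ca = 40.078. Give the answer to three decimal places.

3.283 Si apfu

CaO (M=56.077): mol = 0.58616; Ca = 0.58616, O = 0.58616.
FeO (M=71.844): mol = 0.39419; Fe = 0.39419, O = 0.39419.
SiO2 (M=60.083): mol = 0.59218; Si = 0.59218, O = 1.18436.
ΣO = 2.16471; factor = 12/ΣO = 5.54347.
Si apfu = 0.59218 × 5.54347 = 3.283.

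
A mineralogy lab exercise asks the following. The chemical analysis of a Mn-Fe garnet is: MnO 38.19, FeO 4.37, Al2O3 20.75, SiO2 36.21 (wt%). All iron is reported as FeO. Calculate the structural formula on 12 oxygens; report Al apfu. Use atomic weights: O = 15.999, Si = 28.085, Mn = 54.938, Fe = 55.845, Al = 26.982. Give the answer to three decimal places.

2.022 Al apfu

38.19 wt% MnO ÷ 70.937 g/mol = 0.53837 mol, giving 0.53837 Mn and 0.53837 O.
4.37 wt% FeO ÷ 71.844 g/mol = 0.06083 mol, giving 0.06083 Fe and 0.06083 O.
20.75 wt% Al2O3 ÷ 101.961 g/mol = 0.20351 mol, giving 0.40702 Al and 0.61053 O.
36.21 wt% SiO2 ÷ 60.083 g/mol = 0.60267 mol, giving 0.60267 Si and 1.20534 O.
Oxygen sums to 2.41507; scaling by 12/2.41507 = 4.96880 puts the formula on 12 O.
Al: 0.40702 × 4.96880 = 2.022 atoms per formula unit.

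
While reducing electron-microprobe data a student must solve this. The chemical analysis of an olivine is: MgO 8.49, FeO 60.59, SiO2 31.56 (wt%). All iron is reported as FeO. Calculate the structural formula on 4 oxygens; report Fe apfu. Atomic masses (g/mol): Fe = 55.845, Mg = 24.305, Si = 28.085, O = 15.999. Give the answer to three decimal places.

1.603 Fe apfu

MgO: 8.49/40.304 = 0.21065 mol → 0.21065 mol Mg, 0.21065 mol O.
FeO: 60.59/71.844 = 0.84336 mol → 0.84336 mol Fe, 0.84336 mol O.
SiO2: 31.56/60.083 = 0.52527 mol → 0.52527 mol Si, 1.05054 mol O.
Total oxygen = 2.10455 mol. Normalization factor = 4/2.10455 = 1.90064.
Fe per 4 O = 0.84336 × 1.90064 = 1.603.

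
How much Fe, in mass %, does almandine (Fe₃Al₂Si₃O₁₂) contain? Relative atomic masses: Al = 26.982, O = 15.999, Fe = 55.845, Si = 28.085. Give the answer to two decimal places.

Molar mass of Fe₃Al₂Si₃O₁₂: 3*55.845 + 2*26.982 + 3*28.085 + 12*15.999 = 497.742 g/mol.
Mass of Fe per formula unit: 3 × 55.845 = 167.535 g.
Weight fraction Fe = 167.535 / 497.742 = 0.3366.

33.66 mass %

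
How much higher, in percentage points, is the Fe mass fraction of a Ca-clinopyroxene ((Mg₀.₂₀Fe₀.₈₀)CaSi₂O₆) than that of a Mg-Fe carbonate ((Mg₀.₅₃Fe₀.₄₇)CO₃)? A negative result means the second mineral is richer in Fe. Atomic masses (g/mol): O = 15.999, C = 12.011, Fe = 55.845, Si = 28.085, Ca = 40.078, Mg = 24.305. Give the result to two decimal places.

First mineral: 44.676 g Fe in 241.779 g formula = 18.48 wt% Fe.
Second mineral: 26.247 g Fe in 99.137 g formula = 26.48 wt% Fe.
18.48% − 26.48% gives a difference of -8.00 percentage points.

-8.00 percentage points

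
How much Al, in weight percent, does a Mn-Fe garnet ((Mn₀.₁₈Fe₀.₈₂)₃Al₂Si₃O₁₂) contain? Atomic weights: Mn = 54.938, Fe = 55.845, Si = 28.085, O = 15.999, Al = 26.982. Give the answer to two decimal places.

M((Mn₀.₁₈Fe₀.₈₂)₃Al₂Si₃O₁₂) = 497.252 g/mol.
Al contributes 2 × 26.982 = 53.964 g per mole.
53.964/497.252 = 0.1085 → 10.85%.

10.85 weight percent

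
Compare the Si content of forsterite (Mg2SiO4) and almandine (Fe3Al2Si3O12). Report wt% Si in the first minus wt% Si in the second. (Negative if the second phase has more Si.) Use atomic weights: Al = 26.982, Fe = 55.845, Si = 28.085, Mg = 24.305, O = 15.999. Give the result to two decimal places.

3.03 percentage points

M(Mg2SiO4) = 140.691 g/mol, so wt% Si = 28.085/140.691 × 100 = 19.96%.
M(Fe3Al2Si3O12) = 497.742 g/mol, so wt% Si = 84.255/497.742 × 100 = 16.93%.
19.96 − 16.93 = 3.03 pp.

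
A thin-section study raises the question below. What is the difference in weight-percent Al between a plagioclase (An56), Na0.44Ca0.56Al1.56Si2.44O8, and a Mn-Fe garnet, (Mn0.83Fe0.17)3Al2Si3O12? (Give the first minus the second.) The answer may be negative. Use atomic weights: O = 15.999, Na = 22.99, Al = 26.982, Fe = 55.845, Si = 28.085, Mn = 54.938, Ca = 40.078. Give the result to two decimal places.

4.63 percentage points

M(Na0.44Ca0.56Al1.56Si2.44O8) = 271.171 g/mol, so wt% Al = 42.092/271.171 × 100 = 15.52%.
M((Mn0.83Fe0.17)3Al2Si3O12) = 495.484 g/mol, so wt% Al = 53.964/495.484 × 100 = 10.89%.
15.52 − 10.89 = 4.63 pp.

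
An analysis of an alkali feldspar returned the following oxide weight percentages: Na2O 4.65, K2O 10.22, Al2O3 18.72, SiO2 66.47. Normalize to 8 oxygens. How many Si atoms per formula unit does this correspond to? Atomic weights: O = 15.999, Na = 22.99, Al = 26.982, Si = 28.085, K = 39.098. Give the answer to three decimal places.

3.003 Si apfu

Na2O (M=61.979): mol = 0.07503; Na = 0.15006, O = 0.07503.
K2O (M=94.195): mol = 0.10850; K = 0.21700, O = 0.10850.
Al2O3 (M=101.961): mol = 0.18360; Al = 0.36720, O = 0.55080.
SiO2 (M=60.083): mol = 1.10630; Si = 1.10630, O = 2.21260.
ΣO = 2.94693; factor = 8/ΣO = 2.71469.
Si apfu = 1.10630 × 2.71469 = 3.003.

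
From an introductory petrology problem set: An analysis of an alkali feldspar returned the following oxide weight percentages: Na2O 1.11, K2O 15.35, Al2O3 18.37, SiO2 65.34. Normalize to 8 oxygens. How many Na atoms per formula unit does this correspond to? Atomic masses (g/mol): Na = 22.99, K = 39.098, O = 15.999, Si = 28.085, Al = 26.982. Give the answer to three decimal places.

0.099 Na apfu

Na2O (M=61.979): mol = 0.01791; Na = 0.03582, O = 0.01791.
K2O (M=94.195): mol = 0.16296; K = 0.32592, O = 0.16296.
Al2O3 (M=101.961): mol = 0.18017; Al = 0.36034, O = 0.54051.
SiO2 (M=60.083): mol = 1.08750; Si = 1.08750, O = 2.17500.
ΣO = 2.89638; factor = 8/ΣO = 2.76207.
Na apfu = 0.03582 × 2.76207 = 0.099.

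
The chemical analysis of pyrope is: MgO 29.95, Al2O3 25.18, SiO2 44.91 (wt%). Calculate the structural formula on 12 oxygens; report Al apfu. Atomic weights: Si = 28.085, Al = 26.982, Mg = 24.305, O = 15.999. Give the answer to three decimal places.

1.990 Al apfu

MgO: 29.95/40.304 = 0.74310 mol → 0.74310 mol Mg, 0.74310 mol O.
Al2O3: 25.18/101.961 = 0.24696 mol → 0.49392 mol Al, 0.74088 mol O.
SiO2: 44.91/60.083 = 0.74747 mol → 0.74747 mol Si, 1.49494 mol O.
Total oxygen = 2.97892 mol. Normalization factor = 12/2.97892 = 4.02831.
Al per 12 O = 0.49392 × 4.02831 = 1.990.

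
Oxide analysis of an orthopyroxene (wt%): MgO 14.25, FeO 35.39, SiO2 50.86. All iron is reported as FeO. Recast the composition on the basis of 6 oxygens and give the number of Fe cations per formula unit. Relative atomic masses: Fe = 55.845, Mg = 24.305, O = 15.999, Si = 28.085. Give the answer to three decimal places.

14.25 wt% MgO ÷ 40.304 g/mol = 0.35356 mol, giving 0.35356 Mg and 0.35356 O.
35.39 wt% FeO ÷ 71.844 g/mol = 0.49260 mol, giving 0.49260 Fe and 0.49260 O.
50.86 wt% SiO2 ÷ 60.083 g/mol = 0.84650 mol, giving 0.84650 Si and 1.69300 O.
Oxygen sums to 2.53916; scaling by 6/2.53916 = 2.36299 puts the formula on 6 O.
Fe: 0.49260 × 2.36299 = 1.164 atoms per formula unit.

1.164 Fe apfu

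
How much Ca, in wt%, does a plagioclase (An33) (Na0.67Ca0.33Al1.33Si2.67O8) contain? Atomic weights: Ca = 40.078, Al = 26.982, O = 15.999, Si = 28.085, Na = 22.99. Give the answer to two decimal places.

4.94 wt%

Molar mass of Na0.67Ca0.33Al1.33Si2.67O8: 0.67×22.99 + 0.33×40.078 + 1.33×26.982 + 2.67×28.085 + 8×15.999 = 267.494 g/mol.
Mass of Ca per formula unit: 0.33 × 40.078 = 13.226 g.
Weight fraction Ca = 13.226 / 267.494 = 0.0494.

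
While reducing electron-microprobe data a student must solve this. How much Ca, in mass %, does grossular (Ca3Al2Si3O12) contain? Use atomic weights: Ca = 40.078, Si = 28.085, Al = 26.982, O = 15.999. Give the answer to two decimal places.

Molar mass of Ca3Al2Si3O12: 3·40.078 + 2·26.982 + 3·28.085 + 12·15.999 = 450.441 g/mol.
Mass of Ca per formula unit: 3 × 40.078 = 120.234 g.
Weight fraction Ca = 120.234 / 450.441 = 0.2669.

26.69 mass %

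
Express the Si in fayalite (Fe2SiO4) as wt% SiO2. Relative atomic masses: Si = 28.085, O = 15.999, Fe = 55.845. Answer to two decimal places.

29.49 wt%

M(Fe2SiO4) = 203.771 g/mol; M(SiO2) = 60.083 g/mol.
Moles SiO2 per formula unit = 1 Si ÷ 1 = 1.0000.
SiO2 fraction = (1.0000 × 60.083) / 203.771 = 60.083/203.771 = 0.2949.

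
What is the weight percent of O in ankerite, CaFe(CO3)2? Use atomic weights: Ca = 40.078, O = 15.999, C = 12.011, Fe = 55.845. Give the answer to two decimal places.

Molar mass of CaFe(CO3)2: 1×40.078 + 1×55.845 + 2×12.011 + 6×15.999 = 215.939 g/mol.
Mass of O per formula unit: 6 × 15.999 = 95.994 g.
Weight fraction O = 95.994 / 215.939 = 0.4445.

44.45 weight percent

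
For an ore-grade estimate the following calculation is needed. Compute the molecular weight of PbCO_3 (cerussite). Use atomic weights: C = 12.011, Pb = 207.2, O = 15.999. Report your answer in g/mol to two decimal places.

Pb: 1 × 207.2 = 207.2000
C: 1 × 12.011 = 12.0110
O: 3 × 15.999 = 47.9970
Summing the contributions gives the formula mass.

267.21 g/mol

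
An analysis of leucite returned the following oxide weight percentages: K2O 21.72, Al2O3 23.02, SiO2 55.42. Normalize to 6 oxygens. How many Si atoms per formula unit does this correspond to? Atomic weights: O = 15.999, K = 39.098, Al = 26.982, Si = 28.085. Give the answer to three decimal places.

2.011 Si apfu

K2O: 21.72/94.195 = 0.23059 mol → 0.46118 mol K, 0.23059 mol O.
Al2O3: 23.02/101.961 = 0.22577 mol → 0.45154 mol Al, 0.67731 mol O.
SiO2: 55.42/60.083 = 0.92239 mol → 0.92239 mol Si, 1.84478 mol O.
Total oxygen = 2.75268 mol. Normalization factor = 6/2.75268 = 2.17969.
Si per 6 O = 0.92239 × 2.17969 = 2.011.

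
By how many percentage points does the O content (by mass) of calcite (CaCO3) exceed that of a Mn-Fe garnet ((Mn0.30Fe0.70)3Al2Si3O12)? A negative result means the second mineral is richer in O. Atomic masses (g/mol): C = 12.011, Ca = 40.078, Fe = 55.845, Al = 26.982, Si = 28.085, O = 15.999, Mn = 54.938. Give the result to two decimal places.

M(CaCO3) = 100.086 g/mol, so wt% O = 47.997/100.086 × 100 = 47.96%.
M((Mn0.30Fe0.70)3Al2Si3O12) = 496.926 g/mol, so wt% O = 191.988/496.926 × 100 = 38.64%.
47.96 − 38.64 = 9.32 pp.

9.32 percentage points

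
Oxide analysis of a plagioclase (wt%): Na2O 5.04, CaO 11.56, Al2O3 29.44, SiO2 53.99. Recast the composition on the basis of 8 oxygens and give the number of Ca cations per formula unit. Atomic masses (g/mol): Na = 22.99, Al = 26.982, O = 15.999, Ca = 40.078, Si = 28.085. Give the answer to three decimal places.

0.559 Ca apfu

5.04 wt% Na2O ÷ 61.979 g/mol = 0.08132 mol, giving 0.16264 Na and 0.08132 O.
11.56 wt% CaO ÷ 56.077 g/mol = 0.20615 mol, giving 0.20615 Ca and 0.20615 O.
29.44 wt% Al2O3 ÷ 101.961 g/mol = 0.28874 mol, giving 0.57748 Al and 0.86622 O.
53.99 wt% SiO2 ÷ 60.083 g/mol = 0.89859 mol, giving 0.89859 Si and 1.79718 O.
Oxygen sums to 2.95087; scaling by 8/2.95087 = 2.71106 puts the formula on 8 O.
Ca: 0.20615 × 2.71106 = 0.559 atoms per formula unit.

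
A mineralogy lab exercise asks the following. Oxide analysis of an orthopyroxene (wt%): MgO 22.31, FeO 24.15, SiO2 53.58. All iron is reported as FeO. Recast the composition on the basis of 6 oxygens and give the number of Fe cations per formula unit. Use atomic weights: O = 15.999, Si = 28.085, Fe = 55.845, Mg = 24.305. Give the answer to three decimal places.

0.754 Fe apfu

22.31 wt% MgO ÷ 40.304 g/mol = 0.55354 mol, giving 0.55354 Mg and 0.55354 O.
24.15 wt% FeO ÷ 71.844 g/mol = 0.33614 mol, giving 0.33614 Fe and 0.33614 O.
53.58 wt% SiO2 ÷ 60.083 g/mol = 0.89177 mol, giving 0.89177 Si and 1.78354 O.
Oxygen sums to 2.67322; scaling by 6/2.67322 = 2.24448 puts the formula on 6 O.
Fe: 0.33614 × 2.24448 = 0.754 atoms per formula unit.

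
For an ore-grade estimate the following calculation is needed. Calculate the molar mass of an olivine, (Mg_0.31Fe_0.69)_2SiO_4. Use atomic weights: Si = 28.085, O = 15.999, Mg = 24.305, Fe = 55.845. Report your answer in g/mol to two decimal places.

184.22 g/mol

Mg: 0.62 × 24.305 = 15.0691
Fe: 1.38 × 55.845 = 77.0661
Si: 1 × 28.085 = 28.0850
O: 4 × 15.999 = 63.9960
Summing the contributions gives the formula mass.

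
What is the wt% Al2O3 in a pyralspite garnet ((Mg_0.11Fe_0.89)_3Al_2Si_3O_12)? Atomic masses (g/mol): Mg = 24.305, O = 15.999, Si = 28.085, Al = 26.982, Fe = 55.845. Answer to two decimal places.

Molar mass of (Mg_0.11Fe_0.89)_3Al_2Si_3O_12 = 0.33*24.305 + 2.67*55.845 + 2*26.982 + 3*28.085 + 12*15.999 = 487.334 g/mol.
Each formula unit contains 2 Al, equivalent to 2/2 = 1.0000 mol Al2O3.
M(Al2O3) = 2×26.982 + 3×15.999 = 101.961 g/mol.
Mass of Al2O3 per formula unit = 1.0000 × 101.961 = 101.961 g.
Al2O3 wt% = 101.961 / 487.334 × 100 = 20.92%.

20.92 wt%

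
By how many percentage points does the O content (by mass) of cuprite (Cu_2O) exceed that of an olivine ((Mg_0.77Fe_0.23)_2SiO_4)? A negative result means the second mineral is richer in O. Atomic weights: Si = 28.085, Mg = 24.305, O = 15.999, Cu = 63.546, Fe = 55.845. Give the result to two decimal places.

O in Cu_2O: molar mass 143.091 g/mol; 1×15.999 = 15.999 g → 11.18 wt%.
O in (Mg_0.77Fe_0.23)_2SiO_4: molar mass 155.199 g/mol; 4×15.999 = 63.996 g → 41.23 wt%.
Difference = 11.18 − 41.23 = -30.05 percentage points.

-30.05 percentage points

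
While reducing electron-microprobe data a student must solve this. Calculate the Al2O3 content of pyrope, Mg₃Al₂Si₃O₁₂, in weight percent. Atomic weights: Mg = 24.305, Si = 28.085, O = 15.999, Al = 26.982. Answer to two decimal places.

Molar mass of Mg₃Al₂Si₃O₁₂ = 3·24.305 + 2·26.982 + 3·28.085 + 12·15.999 = 403.122 g/mol.
Each formula unit contains 2 Al, equivalent to 2/2 = 1.0000 mol Al2O3.
M(Al2O3) = 2×26.982 + 3×15.999 = 101.961 g/mol.
Mass of Al2O3 per formula unit = 1.0000 × 101.961 = 101.961 g.
Al2O3 wt% = 101.961 / 403.122 × 100 = 25.29%.

25.29 wt%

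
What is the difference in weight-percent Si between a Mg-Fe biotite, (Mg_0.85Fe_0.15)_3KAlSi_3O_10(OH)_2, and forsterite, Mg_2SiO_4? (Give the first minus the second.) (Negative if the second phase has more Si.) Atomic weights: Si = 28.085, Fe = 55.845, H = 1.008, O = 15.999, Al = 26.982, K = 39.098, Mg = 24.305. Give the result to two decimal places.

First mineral: 84.255 g Si in 431.447 g formula = 19.53 wt% Si.
Second mineral: 28.085 g Si in 140.691 g formula = 19.96 wt% Si.
19.53% − 19.96% gives a difference of -0.43 percentage points.

-0.43 percentage points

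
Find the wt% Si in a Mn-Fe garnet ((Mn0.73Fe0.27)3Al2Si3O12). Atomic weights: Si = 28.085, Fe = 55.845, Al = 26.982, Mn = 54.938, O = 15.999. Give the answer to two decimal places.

Formula mass = 2.19×54.938 + 0.81×55.845 + 2×26.982 + 3×28.085 + 12×15.999 = 495.756 g/mol, of which 84.255 g is Si.
So Si makes up 84.255/495.756 = 0.1700 of the mass, i.e. 17.00%.

17.00 mass %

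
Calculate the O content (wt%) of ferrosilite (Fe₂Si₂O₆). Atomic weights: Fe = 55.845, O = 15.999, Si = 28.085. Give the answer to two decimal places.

M(Fe₂Si₂O₆) = 263.854 g/mol.
O contributes 6 × 15.999 = 95.994 g per mole.
95.994/263.854 = 0.3638 → 36.38%.

36.38 wt%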